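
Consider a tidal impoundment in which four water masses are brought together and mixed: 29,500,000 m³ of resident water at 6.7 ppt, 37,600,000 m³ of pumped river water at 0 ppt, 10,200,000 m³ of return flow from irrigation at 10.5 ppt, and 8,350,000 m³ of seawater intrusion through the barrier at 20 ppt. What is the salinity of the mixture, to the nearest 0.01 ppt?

Weighted by volume,
salt = 29,500,000×6.7 + 37,600,000×0 + 10,200,000×10.5 + 8,350,000×20 = 197,650,000 + 0 + 107,100,000 + 167,000,000 = 471,750,000
volume = 29,500,000 + 37,600,000 + 10,200,000 + 8,350,000 = 85,650,000 m³
S = 471,750,000 / 85,650,000 = 5.5079 ppt

5.51 ppt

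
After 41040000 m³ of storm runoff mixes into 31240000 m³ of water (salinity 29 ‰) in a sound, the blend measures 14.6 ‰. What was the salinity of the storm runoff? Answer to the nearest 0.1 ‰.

3.6 ‰

Salt balance: 31,240,000×29 + 41,040,000×S = 72,280,000×14.6
905,960,000 + 41,040,000·S = 1,055,288,000
S = (1,055,288,000 − 905,960,000) / 41,040,000 = 3.6386 ‰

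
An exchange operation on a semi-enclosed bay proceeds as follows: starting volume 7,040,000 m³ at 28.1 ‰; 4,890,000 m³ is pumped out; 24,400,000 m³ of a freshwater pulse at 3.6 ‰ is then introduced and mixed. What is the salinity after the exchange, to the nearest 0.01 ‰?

5.58 ‰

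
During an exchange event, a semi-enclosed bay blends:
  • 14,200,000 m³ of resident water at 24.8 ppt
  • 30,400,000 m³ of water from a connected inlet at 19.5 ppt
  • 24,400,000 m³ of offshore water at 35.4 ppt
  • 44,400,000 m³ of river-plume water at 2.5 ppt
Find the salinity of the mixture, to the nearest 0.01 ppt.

Mass of salt is conserved:
salt = 14,200,000×24.8 + 30,400,000×19.5 + 24,400,000×35.4 + 44,400,000×2.5 = 352,160,000 + 592,800,000 + 863,760,000 + 111,000,000 = 1,919,720,000
volume = 14,200,000 + 30,400,000 + 24,400,000 + 44,400,000 = 113,400,000 m³
S = 1,919,720,000 / 113,400,000 = 16.9287 ppt

16.93 ppt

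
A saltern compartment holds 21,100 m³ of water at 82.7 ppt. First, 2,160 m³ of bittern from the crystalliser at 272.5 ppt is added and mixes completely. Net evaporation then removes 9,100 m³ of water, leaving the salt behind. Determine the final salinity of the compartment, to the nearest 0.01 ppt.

After mixing: salt = 21,100×82.7 + 2,160×272.5 = 2,333,570; volume = 23,260 m³
After evaporation: salt unchanged = 2,333,570; volume = 23,260 − 9,100 = 14,160 m³
S = 2,333,570 / 14,160 = 164.8001 ppt

164.80 ppt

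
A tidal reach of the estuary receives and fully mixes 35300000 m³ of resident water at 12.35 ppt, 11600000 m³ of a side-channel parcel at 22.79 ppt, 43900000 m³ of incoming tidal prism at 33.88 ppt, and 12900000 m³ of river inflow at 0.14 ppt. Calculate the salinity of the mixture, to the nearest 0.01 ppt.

21.11 ppt

Mass of salt is conserved:
salt = 35,300,000×12.35 + 11,600,000×22.79 + 43,900,000×33.88 + 12,900,000×0.14 = 435,955,000 + 264,364,000 + 1,487,332,000 + 1,806,000 = 2,189,457,000
volume = 35,300,000 + 11,600,000 + 43,900,000 + 12,900,000 = 103,700,000 m³
S = 2,189,457,000 / 103,700,000 = 21.1134 ppt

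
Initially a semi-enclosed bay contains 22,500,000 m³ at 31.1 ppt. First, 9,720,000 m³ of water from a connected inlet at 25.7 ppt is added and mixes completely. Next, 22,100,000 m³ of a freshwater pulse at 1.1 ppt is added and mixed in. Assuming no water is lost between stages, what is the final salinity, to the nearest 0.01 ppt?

17.93 ppt

Weighted by volume,
Initial salt = 22,500,000×31.1 = 699,750,000
After stage 1: salt = 699,750,000 + 9,720,000×25.7 = 949,554,000; volume = 32,220,000 m³; S = 29.471 ppt
After stage 2: salt = 949,554,000 + 22,100,000×1.1 = 973,864,000; volume = 54,320,000 m³
S = 973,864,000 / 54,320,000 = 17.9283 ppt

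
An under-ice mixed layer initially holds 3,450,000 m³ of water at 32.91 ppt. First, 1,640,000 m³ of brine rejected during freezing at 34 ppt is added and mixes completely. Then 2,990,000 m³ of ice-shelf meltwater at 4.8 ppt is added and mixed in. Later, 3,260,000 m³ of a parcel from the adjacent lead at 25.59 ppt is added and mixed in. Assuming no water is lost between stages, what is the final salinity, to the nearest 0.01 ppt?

Conserving salt mass:
Initial salt = 3,450,000×32.91 = 113,539,500
After stage 1: salt = 113,539,500 + 1,640,000×34 = 169,299,500; volume = 5,090,000 m³; S = 33.261 ppt
After stage 2: salt = 169,299,500 + 2,990,000×4.8 = 183,651,500; volume = 8,080,000 m³; S = 22.729 ppt
After stage 3: salt = 183,651,500 + 3,260,000×25.59 = 267,074,900; volume = 11,340,000 m³
S = 267,074,900 / 11,340,000 = 23.5516 ppt

23.55 ppt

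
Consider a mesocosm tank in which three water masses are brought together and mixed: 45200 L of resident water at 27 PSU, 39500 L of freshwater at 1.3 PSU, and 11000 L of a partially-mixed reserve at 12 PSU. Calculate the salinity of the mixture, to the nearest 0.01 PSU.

14.67 PSU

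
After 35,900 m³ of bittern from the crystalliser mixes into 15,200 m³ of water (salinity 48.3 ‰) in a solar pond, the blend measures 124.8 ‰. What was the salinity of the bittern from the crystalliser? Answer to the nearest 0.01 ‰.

157.19 ‰

Salt balance: 15,200×48.3 + 35,900×S = 51,100×124.8
734,160 + 35,900·S = 6,377,280
S = (6,377,280 − 734,160) / 35,900 = 157.19 ‰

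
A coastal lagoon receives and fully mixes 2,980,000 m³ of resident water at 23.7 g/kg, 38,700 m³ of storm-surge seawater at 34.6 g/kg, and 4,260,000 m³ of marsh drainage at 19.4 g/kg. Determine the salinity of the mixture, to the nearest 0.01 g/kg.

Mass of salt is conserved:
salt = 2,980,000×23.7 + 38,700×34.6 + 4,260,000×19.4 = 70,626,000 + 1,339,020 + 82,644,000 = 154,609,020
volume = 2,980,000 + 38,700 + 4,260,000 = 7,278,700 m³
S = 154,609,020 / 7,278,700 = 21.2413 g/kg

21.24 g/kg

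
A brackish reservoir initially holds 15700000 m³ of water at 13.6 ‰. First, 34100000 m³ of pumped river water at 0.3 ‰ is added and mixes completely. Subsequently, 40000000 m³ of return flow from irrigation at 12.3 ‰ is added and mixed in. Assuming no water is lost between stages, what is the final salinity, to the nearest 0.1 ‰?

Mass of salt is conserved:
Initial salt = 15,700,000×13.6 = 213,520,000
After stage 1: salt = 213,520,000 + 34,100,000×0.3 = 223,750,000; volume = 49,800,000 m³; S = 4.493 ‰
After stage 2: salt = 223,750,000 + 40,000,000×12.3 = 715,750,000; volume = 89,800,000 m³
S = 715,750,000 / 89,800,000 = 7.9705 ‰

8.0 ‰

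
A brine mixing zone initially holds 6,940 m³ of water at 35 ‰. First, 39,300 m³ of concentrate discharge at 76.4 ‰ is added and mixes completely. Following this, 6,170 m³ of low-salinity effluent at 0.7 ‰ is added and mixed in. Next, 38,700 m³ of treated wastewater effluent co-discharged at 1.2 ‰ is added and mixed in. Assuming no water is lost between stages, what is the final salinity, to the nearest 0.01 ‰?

36.18 ‰

Total salt / total volume:
Initial salt = 6,940×35 = 242,900
After stage 1: salt = 242,900 + 39,300×76.4 = 3,245,420; volume = 46,240 m³; S = 70.186 ‰
After stage 2: salt = 3,245,420 + 6,170×0.7 = 3,249,739; volume = 52,410 m³; S = 62.006 ‰
After stage 3: salt = 3,249,739 + 38,700×1.2 = 3,296,179; volume = 91,110 m³
S = 3,296,179 / 91,110 = 36.178 ‰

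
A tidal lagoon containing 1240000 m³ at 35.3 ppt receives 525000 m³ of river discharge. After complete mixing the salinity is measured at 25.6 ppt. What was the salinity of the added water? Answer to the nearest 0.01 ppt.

Salt balance: 1,240,000×35.3 + 525,000×S = 1,765,000×25.6
43,772,000 + 525,000·S = 45,184,000
S = (45,184,000 − 43,772,000) / 525,000 = 2.6895 ppt

2.69 ppt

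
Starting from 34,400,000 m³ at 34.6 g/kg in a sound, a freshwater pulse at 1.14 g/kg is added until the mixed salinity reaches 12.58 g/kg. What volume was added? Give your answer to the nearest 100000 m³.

Salt balance: 34,400,000×34.6 + V×1.14 = (34,400,000+V)×12.58
1,190,240,000 + 1.14V = 432,752,000 + 12.58V
757,488,000 = 11.44V
V = 66,213,986.01 m³

66200000 m³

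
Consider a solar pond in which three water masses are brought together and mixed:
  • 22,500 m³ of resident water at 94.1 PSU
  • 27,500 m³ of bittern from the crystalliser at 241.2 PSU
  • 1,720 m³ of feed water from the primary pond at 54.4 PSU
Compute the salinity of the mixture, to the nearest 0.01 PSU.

170.99 PSU

Mass of salt is conserved:
salt = 22,500×94.1 + 27,500×241.2 + 1,720×54.4 = 2,117,250 + 6,633,000 + 93,568 = 8,843,818
volume = 22,500 + 27,500 + 1,720 = 51,720 m³
S = 8,843,818 / 51,720 = 170.9942 PSU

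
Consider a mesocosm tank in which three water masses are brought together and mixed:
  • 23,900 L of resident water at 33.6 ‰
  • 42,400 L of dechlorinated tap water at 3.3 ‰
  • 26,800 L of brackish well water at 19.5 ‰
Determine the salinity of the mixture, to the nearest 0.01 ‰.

Mass of salt is conserved:
salt = 23,900×33.6 + 42,400×3.3 + 26,800×19.5 = 803,040 + 139,920 + 522,600 = 1,465,560
volume = 23,900 + 42,400 + 26,800 = 93,100 L
S = 1,465,560 / 93,100 = 15.7418 ‰

15.74 ‰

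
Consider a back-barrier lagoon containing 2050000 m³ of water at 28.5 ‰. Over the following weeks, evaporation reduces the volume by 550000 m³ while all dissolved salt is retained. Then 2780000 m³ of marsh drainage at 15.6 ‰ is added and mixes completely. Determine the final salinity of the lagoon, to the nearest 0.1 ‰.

23.8 ‰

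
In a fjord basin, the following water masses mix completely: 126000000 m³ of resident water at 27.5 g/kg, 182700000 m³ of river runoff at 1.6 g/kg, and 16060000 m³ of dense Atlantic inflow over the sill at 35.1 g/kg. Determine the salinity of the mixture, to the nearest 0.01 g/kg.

Salt balance:
salt = 126,000,000×27.5 + 182,700,000×1.6 + 16,060,000×35.1 = 3,465,000,000 + 292,320,000 + 563,706,000 = 4,321,026,000
volume = 126,000,000 + 182,700,000 + 16,060,000 = 324,760,000 m³
S = 4,321,026,000 / 324,760,000 = 13.3053 g/kg

13.31 g/kg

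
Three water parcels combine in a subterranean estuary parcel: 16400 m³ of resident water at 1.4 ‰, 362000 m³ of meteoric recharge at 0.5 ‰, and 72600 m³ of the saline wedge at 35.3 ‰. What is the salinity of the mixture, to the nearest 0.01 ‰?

Salt balance:
salt = 16,400×1.4 + 362,000×0.5 + 72,600×35.3 = 22,960 + 181,000 + 2,562,780 = 2,766,740
volume = 16,400 + 362,000 + 72,600 = 451,000 m³
S = 2,766,740 / 451,000 = 6.1347 ‰

6.13 ‰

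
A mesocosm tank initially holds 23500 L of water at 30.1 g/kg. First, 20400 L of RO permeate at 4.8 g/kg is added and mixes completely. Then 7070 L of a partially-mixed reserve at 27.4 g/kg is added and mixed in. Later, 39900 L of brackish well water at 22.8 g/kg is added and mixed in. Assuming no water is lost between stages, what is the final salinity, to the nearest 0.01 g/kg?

Mass of salt is conserved:
Initial salt = 23,500×30.1 = 707,350
After stage 1: salt = 707,350 + 20,400×4.8 = 805,270; volume = 43,900 L; S = 18.343 g/kg
After stage 2: salt = 805,270 + 7,070×27.4 = 998,988; volume = 50,970 L; S = 19.6 g/kg
After stage 3: salt = 998,988 + 39,900×22.8 = 1,908,708; volume = 90,870 L
S = 1,908,708 / 90,870 = 21.0048 g/kg

21.00 g/kg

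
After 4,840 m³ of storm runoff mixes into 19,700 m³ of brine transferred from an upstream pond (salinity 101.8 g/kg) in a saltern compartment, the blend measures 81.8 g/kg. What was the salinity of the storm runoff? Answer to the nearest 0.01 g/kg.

0.40 g/kg

Salt balance: 19,700×101.8 + 4,840×S = 24,540×81.8
2,005,460 + 4,840·S = 2,007,372
S = (2,007,372 − 2,005,460) / 4,840 = 0.395 g/kg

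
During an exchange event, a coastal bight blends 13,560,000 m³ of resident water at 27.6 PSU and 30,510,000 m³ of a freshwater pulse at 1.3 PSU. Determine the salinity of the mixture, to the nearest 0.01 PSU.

Conserving salt mass:
salt = 13,560,000×27.6 + 30,510,000×1.3 = 374,256,000 + 39,663,000 = 413,919,000
volume = 13,560,000 + 30,510,000 = 44,070,000 m³
S = 413,919,000 / 44,070,000 = 9.3923 PSU

9.39 PSU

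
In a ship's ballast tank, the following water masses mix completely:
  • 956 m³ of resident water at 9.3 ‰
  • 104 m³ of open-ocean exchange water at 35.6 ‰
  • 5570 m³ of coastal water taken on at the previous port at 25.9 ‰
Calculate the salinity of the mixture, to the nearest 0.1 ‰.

Mass of salt is conserved:
salt = 956×9.3 + 104×35.6 + 5,570×25.9 = 8,890.8 + 3,702.4 + 144,263 = 156,856.2
volume = 956 + 104 + 5,570 = 6,630 m³
S = 156,856.2 / 6,630 = 23.659 ‰

23.7 ‰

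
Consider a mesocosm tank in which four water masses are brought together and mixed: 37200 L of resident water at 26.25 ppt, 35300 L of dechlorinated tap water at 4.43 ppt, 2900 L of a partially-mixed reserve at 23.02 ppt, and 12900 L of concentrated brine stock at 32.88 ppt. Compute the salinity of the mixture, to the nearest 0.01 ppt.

Weighted by volume,
salt = 37,200×26.25 + 35,300×4.43 + 2,900×23.02 + 12,900×32.88 = 976,500 + 156,379 + 66,758 + 424,152 = 1,623,789
volume = 37,200 + 35,300 + 2,900 + 12,900 = 88,300 L
S = 1,623,789 / 88,300 = 18.3895 ppt

18.39 ppt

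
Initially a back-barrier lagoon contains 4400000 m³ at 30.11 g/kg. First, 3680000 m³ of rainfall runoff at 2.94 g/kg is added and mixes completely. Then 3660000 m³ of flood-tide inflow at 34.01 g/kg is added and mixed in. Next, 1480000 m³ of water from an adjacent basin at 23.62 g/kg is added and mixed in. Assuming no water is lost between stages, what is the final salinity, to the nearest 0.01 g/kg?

Total salt / total volume:
Initial salt = 4,400,000×30.11 = 132,484,000
After stage 1: salt = 132,484,000 + 3,680,000×2.94 = 143,303,200; volume = 8,080,000 m³; S = 17.736 g/kg
After stage 2: salt = 143,303,200 + 3,660,000×34.01 = 267,779,800; volume = 11,740,000 m³; S = 22.809 g/kg
After stage 3: salt = 267,779,800 + 1,480,000×23.62 = 302,737,400; volume = 13,220,000 m³
S = 302,737,400 / 13,220,000 = 22.9 g/kg

22.90 g/kg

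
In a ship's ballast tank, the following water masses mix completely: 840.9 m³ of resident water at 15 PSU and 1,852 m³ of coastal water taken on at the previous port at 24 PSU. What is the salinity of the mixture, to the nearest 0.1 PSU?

21.2 PSU

Salt balance:
salt = 840.9×15 + 1,852×24 = 12,613.5 + 44,448 = 57,061.5
volume = 840.9 + 1,852 = 2,692.9 m³
S = 57,061.5 / 2,692.9 = 21.19 PSU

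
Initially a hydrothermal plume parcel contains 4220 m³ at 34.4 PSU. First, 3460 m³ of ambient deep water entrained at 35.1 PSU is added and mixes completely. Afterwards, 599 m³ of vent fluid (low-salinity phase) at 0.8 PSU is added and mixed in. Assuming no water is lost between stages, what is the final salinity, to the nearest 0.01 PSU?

32.26 PSU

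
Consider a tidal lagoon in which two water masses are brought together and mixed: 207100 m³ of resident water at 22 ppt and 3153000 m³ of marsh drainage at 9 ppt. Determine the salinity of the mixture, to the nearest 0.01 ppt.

Salt balance:
salt = 207,100×22 + 3,153,000×9 = 4,556,200 + 28,377,000 = 32,933,200
volume = 207,100 + 3,153,000 = 3,360,100 m³
S = 32,933,200 / 3,360,100 = 9.8013 ppt

9.80 ppt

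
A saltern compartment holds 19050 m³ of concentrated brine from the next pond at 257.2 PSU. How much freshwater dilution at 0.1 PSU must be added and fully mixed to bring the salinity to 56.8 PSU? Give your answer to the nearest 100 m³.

67300 m³

Salt balance: 19,050×257.2 + V×0.1 = (19,050+V)×56.8
4,899,660 + 0.1V = 1,082,040 + 56.8V
3,817,620 = 56.7V
V = 67,330.16 m³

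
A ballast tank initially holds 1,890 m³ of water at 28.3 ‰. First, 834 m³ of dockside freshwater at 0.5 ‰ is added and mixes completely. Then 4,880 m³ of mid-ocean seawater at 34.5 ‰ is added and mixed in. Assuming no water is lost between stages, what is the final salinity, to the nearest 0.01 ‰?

29.23 ‰

By conservation of dissolved salt,
Initial salt = 1,890×28.3 = 53,487
After stage 1: salt = 53,487 + 834×0.5 = 53,904; volume = 2,724 m³; S = 19.789 ‰
After stage 2: salt = 53,904 + 4,880×34.5 = 222,264; volume = 7,604 m³
S = 222,264 / 7,604 = 29.2299 ‰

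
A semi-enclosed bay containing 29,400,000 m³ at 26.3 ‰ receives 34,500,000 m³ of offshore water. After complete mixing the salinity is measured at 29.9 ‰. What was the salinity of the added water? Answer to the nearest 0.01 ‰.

32.97 ‰

Salt balance: 29,400,000×26.3 + 34,500,000×S = 63,900,000×29.9
773,220,000 + 34,500,000·S = 1,910,610,000
S = (1,910,610,000 − 773,220,000) / 34,500,000 = 32.9678 ‰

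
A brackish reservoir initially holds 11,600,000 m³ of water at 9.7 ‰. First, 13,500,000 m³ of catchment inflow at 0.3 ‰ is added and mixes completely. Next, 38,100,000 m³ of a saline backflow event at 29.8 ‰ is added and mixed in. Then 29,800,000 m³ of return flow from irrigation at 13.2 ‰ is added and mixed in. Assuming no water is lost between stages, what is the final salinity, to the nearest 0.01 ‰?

17.69 ‰

By conservation of dissolved salt,
Initial salt = 11,600,000×9.7 = 112,520,000
After stage 1: salt = 112,520,000 + 13,500,000×0.3 = 116,570,000; volume = 25,100,000 m³; S = 4.644 ‰
After stage 2: salt = 116,570,000 + 38,100,000×29.8 = 1,251,950,000; volume = 63,200,000 m³; S = 19.809 ‰
After stage 3: salt = 1,251,950,000 + 29,800,000×13.2 = 1,645,310,000; volume = 93,000,000 m³
S = 1,645,310,000 / 93,000,000 = 17.6915 ‰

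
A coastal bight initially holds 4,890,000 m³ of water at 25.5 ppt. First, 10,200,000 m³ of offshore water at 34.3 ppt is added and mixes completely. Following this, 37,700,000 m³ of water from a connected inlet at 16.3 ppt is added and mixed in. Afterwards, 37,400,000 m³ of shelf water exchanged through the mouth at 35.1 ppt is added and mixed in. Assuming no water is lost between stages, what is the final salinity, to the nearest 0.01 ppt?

26.63 ppt

Salt balance:
Initial salt = 4,890,000×25.5 = 124,695,000
After stage 1: salt = 124,695,000 + 10,200,000×34.3 = 474,555,000; volume = 15,090,000 m³; S = 31.448 ppt
After stage 2: salt = 474,555,000 + 37,700,000×16.3 = 1,089,065,000; volume = 52,790,000 m³; S = 20.63 ppt
After stage 3: salt = 1,089,065,000 + 37,400,000×35.1 = 2,401,805,000; volume = 90,190,000 m³
S = 2,401,805,000 / 90,190,000 = 26.6305 ppt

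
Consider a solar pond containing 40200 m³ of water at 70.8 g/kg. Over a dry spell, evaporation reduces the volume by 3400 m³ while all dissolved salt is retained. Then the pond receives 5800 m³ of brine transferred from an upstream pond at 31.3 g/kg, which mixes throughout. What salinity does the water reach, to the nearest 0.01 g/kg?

After evaporation: salt = 40,200×70.8 = 2,846,160; volume = 40,200 − 3,400 = 36,800 m³
After mixing: salt = 2,846,160 + 5,800×31.3 = 3,027,700; volume = 36,800 + 5,800 = 42,600 m³
S = 3,027,700 / 42,600 = 71.0728 g/kg

71.07 g/kg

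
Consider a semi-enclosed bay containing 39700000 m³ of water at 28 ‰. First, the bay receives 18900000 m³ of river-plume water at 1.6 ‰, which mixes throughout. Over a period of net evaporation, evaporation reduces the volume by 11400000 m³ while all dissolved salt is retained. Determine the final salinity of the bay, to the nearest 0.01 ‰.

24.19 ‰

After mixing: salt = 39,700,000×28 + 18,900,000×1.6 = 1,141,840,000; volume = 58,600,000 m³
After evaporation: salt unchanged = 1,141,840,000; volume = 58,600,000 − 11,400,000 = 47,200,000 m³
S = 1,141,840,000 / 47,200,000 = 24.1915 ‰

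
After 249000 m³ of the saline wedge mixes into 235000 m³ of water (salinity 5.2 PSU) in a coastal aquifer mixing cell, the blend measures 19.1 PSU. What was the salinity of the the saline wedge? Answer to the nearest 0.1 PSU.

32.2 PSU

Salt balance: 235,000×5.2 + 249,000×S = 484,000×19.1
1,222,000 + 249,000·S = 9,244,400
S = (9,244,400 − 1,222,000) / 249,000 = 32.2185 PSU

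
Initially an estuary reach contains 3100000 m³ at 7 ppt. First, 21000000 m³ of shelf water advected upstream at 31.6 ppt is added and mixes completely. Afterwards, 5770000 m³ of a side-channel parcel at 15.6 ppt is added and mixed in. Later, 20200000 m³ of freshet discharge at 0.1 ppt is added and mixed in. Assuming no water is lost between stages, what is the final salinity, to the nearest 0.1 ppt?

Mass of salt is conserved:
Initial salt = 3,100,000×7 = 21,700,000
After stage 1: salt = 21,700,000 + 21,000,000×31.6 = 685,300,000; volume = 24,100,000 m³; S = 28.436 ppt
After stage 2: salt = 685,300,000 + 5,770,000×15.6 = 775,312,000; volume = 29,870,000 m³; S = 25.956 ppt
After stage 3: salt = 775,312,000 + 20,200,000×0.1 = 777,332,000; volume = 50,070,000 m³
S = 777,332,000 / 50,070,000 = 15.5249 ppt

15.5 ppt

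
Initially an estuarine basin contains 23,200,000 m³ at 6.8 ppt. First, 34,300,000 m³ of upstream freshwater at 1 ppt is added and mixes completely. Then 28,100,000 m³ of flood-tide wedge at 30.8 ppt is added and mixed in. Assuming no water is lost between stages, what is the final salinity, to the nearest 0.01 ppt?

Conserving salt mass:
Initial salt = 23,200,000×6.8 = 157,760,000
After stage 1: salt = 157,760,000 + 34,300,000×1 = 192,060,000; volume = 57,500,000 m³; S = 3.34 ppt
After stage 2: salt = 192,060,000 + 28,100,000×30.8 = 1,057,540,000; volume = 85,600,000 m³
S = 1,057,540,000 / 85,600,000 = 12.3544 ppt

12.35 ppt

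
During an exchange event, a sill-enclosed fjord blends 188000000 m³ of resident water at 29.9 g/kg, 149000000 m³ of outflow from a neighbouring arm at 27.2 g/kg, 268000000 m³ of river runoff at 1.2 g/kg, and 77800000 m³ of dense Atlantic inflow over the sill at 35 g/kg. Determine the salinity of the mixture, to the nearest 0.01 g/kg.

Total salt / total volume:
salt = 188,000,000×29.9 + 149,000,000×27.2 + 268,000,000×1.2 + 77,800,000×35 = 5,621,200,000 + 4,052,800,000 + 321,600,000 + 2,723,000,000 = 12,718,600,000
volume = 188,000,000 + 149,000,000 + 268,000,000 + 77,800,000 = 682,800,000 m³
S = 12,718,600,000 / 682,800,000 = 18.6271 g/kg

18.63 g/kg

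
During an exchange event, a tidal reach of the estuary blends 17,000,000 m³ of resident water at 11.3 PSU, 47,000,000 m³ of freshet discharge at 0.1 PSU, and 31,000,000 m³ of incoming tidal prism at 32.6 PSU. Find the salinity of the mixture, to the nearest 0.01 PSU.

Mass of salt is conserved:
salt = 17,000,000×11.3 + 47,000,000×0.1 + 31,000,000×32.6 = 192,100,000 + 4,700,000 + 1,010,600,000 = 1,207,400,000
volume = 17,000,000 + 47,000,000 + 31,000,000 = 95,000,000 m³
S = 1,207,400,000 / 95,000,000 = 12.7095 PSU

12.71 PSU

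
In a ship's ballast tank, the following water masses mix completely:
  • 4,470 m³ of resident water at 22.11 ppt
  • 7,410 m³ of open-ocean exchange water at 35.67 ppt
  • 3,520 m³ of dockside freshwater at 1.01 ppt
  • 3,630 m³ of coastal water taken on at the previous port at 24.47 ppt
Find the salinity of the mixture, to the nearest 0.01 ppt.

23.94 ppt

By conservation of dissolved salt,
salt = 4,470×22.11 + 7,410×35.67 + 3,520×1.01 + 3,630×24.47 = 98,831.7 + 264,314.7 + 3,555.2 + 88,826.1 = 455,527.7
volume = 4,470 + 7,410 + 3,520 + 3,630 = 19,030 m³
S = 455,527.7 / 19,030 = 23.9373 ppt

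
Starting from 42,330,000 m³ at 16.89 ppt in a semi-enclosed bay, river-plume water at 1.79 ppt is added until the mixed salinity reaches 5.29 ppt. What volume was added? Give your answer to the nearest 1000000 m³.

140000000 m³

Salt balance: 42,330,000×16.89 + V×1.79 = (42,330,000+V)×5.29
714,953,700 + 1.79V = 223,925,700 + 5.29V
491,028,000 = 3.5V
V = 140,293,714.29 m³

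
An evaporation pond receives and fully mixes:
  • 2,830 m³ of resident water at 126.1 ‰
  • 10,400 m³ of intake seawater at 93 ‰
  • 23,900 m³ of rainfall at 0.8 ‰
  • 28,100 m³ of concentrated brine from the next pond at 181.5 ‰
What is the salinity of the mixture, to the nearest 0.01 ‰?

Conserving salt mass:
salt = 2,830×126.1 + 10,400×93 + 23,900×0.8 + 28,100×181.5 = 356,863 + 967,200 + 19,120 + 5,100,150 = 6,443,333
volume = 2,830 + 10,400 + 23,900 + 28,100 = 65,230 m³
S = 6,443,333 / 65,230 = 98.7787 ‰

98.78 ‰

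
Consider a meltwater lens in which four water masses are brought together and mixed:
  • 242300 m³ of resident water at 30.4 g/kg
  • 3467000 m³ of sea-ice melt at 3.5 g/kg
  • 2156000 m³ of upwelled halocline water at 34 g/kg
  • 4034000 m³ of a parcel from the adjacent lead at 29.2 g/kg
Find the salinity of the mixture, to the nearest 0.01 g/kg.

Conserving salt mass:
salt = 242,300×30.4 + 3,467,000×3.5 + 2,156,000×34 + 4,034,000×29.2 = 7,365,920 + 12,134,500 + 73,304,000 + 117,792,800 = 210,597,220
volume = 242,300 + 3,467,000 + 2,156,000 + 4,034,000 = 9,899,300 m³
S = 210,597,220 / 9,899,300 = 21.274 g/kg

21.27 g/kg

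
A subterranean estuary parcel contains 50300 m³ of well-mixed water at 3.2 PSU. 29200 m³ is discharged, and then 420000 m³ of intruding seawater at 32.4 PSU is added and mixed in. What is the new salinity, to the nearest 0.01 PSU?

31.00 PSU

Remaining after removal: 21,100 m³ at 3.2 PSU (salt = 67,520)
After addition: salt = 67,520 + 420,000×32.4 = 13,675,520; volume = 441,100 m³
S = 13,675,520 / 441,100 = 31.0032 PSU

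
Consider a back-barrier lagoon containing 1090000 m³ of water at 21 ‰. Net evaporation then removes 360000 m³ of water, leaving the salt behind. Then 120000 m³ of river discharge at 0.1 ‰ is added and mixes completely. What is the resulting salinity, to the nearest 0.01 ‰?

After evaporation: salt = 1,090,000×21 = 22,890,000; volume = 1,090,000 − 360,000 = 730,000 m³
After mixing: salt = 22,890,000 + 120,000×0.1 = 22,902,000; volume = 730,000 + 120,000 = 850,000 m³
S = 22,902,000 / 850,000 = 26.9435 ‰

26.94 ‰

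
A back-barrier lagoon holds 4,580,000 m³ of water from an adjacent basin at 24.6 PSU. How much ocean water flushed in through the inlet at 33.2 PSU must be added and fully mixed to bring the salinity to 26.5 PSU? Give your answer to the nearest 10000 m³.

Salt balance: 4,580,000×24.6 + V×33.2 = (4,580,000+V)×26.5
112,668,000 + 33.2V = 121,370,000 + 26.5V
8,702,000 = 6.7V
V = 1,298,805.97 m³

1300000 m³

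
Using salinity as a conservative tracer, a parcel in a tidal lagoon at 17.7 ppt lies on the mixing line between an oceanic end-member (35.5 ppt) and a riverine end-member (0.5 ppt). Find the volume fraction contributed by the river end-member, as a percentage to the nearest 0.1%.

Let f be the freshwater fraction. Salt balance per unit volume:
f×0.5 + (1−f)×35.5 = 17.7
f = (35.5 − 17.7) / (35.5 − 0.5) = 17.8/35 = 0.5086

50.9%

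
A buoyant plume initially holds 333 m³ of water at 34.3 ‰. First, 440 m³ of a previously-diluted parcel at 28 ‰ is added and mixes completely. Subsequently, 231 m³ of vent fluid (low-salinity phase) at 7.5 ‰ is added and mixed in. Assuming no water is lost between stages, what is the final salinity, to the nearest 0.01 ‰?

25.37 ‰

Mass of salt is conserved:
Initial salt = 333×34.3 = 11,421.9
After stage 1: salt = 11,421.9 + 440×28 = 23,741.9; volume = 773 m³; S = 30.714 ‰
After stage 2: salt = 23,741.9 + 231×7.5 = 25,474.4; volume = 1,004 m³
S = 25,474.4 / 1,004 = 25.3729 ‰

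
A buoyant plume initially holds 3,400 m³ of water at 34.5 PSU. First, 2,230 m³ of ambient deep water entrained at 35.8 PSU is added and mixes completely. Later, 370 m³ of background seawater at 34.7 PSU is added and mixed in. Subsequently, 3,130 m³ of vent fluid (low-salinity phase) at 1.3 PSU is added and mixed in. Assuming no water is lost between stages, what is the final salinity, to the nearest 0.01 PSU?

By conservation of dissolved salt,
Initial salt = 3,400×34.5 = 117,300
After stage 1: salt = 117,300 + 2,230×35.8 = 197,134; volume = 5,630 m³; S = 35.015 PSU
After stage 2: salt = 197,134 + 370×34.7 = 209,973; volume = 6,000 m³; S = 34.996 PSU
After stage 3: salt = 209,973 + 3,130×1.3 = 214,042; volume = 9,130 m³
S = 214,042 / 9,130 = 23.4438 PSU

23.44 PSU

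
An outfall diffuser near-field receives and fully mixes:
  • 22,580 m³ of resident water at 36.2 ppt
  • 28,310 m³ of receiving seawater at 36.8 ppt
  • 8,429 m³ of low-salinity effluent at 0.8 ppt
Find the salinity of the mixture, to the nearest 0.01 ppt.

31.46 ppt

By conservation of dissolved salt,
salt = 22,580×36.2 + 28,310×36.8 + 8,429×0.8 = 817,396 + 1,041,808 + 6,743.2 = 1,865,947.2
volume = 22,580 + 28,310 + 8,429 = 59,319 m³
S = 1,865,947.2 / 59,319 = 31.4561 ppt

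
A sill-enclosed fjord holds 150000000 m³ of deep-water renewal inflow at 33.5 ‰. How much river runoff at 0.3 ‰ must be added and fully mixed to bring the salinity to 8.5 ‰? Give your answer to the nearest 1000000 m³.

457000000 m³

Salt balance: 150,000,000×33.5 + V×0.3 = (150,000,000+V)×8.5
5,025,000,000 + 0.3V = 1,275,000,000 + 8.5V
3,750,000,000 = 8.2V
V = 457,317,073.17 m³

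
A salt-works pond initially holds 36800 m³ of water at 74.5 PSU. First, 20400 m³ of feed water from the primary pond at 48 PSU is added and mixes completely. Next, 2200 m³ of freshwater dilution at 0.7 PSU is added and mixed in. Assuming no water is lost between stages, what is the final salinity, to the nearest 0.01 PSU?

Mass of salt is conserved:
Initial salt = 36,800×74.5 = 2,741,600
After stage 1: salt = 2,741,600 + 20,400×48 = 3,720,800; volume = 57,200 m³; S = 65.049 PSU
After stage 2: salt = 3,720,800 + 2,200×0.7 = 3,722,340; volume = 59,400 m³
S = 3,722,340 / 59,400 = 62.6657 PSU

62.67 PSU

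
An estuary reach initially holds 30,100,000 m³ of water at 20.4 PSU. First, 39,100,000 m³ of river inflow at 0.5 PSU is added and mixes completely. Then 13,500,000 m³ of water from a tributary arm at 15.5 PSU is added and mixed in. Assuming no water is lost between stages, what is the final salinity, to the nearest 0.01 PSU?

10.19 PSU

Total salt / total volume:
Initial salt = 30,100,000×20.4 = 614,040,000
After stage 1: salt = 614,040,000 + 39,100,000×0.5 = 633,590,000; volume = 69,200,000 m³; S = 9.156 PSU
After stage 2: salt = 633,590,000 + 13,500,000×15.5 = 842,840,000; volume = 82,700,000 m³
S = 842,840,000 / 82,700,000 = 10.1915 PSU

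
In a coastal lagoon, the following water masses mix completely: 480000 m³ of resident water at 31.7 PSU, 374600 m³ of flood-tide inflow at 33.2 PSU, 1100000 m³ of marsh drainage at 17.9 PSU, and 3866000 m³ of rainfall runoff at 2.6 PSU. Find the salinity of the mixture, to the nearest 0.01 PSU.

9.86 PSU

Weighted by volume,
salt = 480,000×31.7 + 374,600×33.2 + 1,100,000×17.9 + 3,866,000×2.6 = 15,216,000 + 12,436,720 + 19,690,000 + 10,051,600 = 57,394,320
volume = 480,000 + 374,600 + 1,100,000 + 3,866,000 = 5,820,600 m³
S = 57,394,320 / 5,820,600 = 9.8606 PSU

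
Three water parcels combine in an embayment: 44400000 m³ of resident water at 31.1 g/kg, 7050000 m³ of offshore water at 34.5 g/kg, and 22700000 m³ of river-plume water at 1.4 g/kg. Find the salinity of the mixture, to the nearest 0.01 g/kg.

22.33 g/kg

Total salt / total volume:
salt = 44,400,000×31.1 + 7,050,000×34.5 + 22,700,000×1.4 = 1,380,840,000 + 243,225,000 + 31,780,000 = 1,655,845,000
volume = 44,400,000 + 7,050,000 + 22,700,000 = 74,150,000 m³
S = 1,655,845,000 / 74,150,000 = 22.331 g/kg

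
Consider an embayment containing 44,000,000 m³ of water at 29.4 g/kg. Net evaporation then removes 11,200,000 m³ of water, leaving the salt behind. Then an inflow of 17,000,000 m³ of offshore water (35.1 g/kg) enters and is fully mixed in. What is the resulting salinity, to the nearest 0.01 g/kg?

After evaporation: salt = 44,000,000×29.4 = 1,293,600,000; volume = 44,000,000 − 11,200,000 = 32,800,000 m³
After mixing: salt = 1,293,600,000 + 17,000,000×35.1 = 1,890,300,000; volume = 32,800,000 + 17,000,000 = 49,800,000 m³
S = 1,890,300,000 / 49,800,000 = 37.9578 g/kg

37.96 g/kg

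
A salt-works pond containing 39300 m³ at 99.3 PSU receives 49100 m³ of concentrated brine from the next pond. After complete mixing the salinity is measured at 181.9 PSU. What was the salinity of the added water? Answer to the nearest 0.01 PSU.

Salt balance: 39,300×99.3 + 49,100×S = 88,400×181.9
3,902,490 + 49,100·S = 16,079,960
S = (16,079,960 − 3,902,490) / 49,100 = 248.0136 PSU

248.01 PSU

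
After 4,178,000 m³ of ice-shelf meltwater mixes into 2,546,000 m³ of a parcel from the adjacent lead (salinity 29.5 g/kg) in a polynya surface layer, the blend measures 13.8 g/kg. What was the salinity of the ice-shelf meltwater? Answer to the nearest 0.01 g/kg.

4.23 g/kg

Salt balance: 2,546,000×29.5 + 4,178,000×S = 6,724,000×13.8
75,107,000 + 4,178,000·S = 92,791,200
S = (92,791,200 − 75,107,000) / 4,178,000 = 4.2327 g/kg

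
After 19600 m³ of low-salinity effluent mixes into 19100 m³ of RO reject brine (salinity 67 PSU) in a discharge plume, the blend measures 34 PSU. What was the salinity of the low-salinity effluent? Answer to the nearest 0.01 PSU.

1.84 PSU

Salt balance: 19,100×67 + 19,600×S = 38,700×34
1,279,700 + 19,600·S = 1,315,800
S = (1,315,800 − 1,279,700) / 19,600 = 1.8418 PSU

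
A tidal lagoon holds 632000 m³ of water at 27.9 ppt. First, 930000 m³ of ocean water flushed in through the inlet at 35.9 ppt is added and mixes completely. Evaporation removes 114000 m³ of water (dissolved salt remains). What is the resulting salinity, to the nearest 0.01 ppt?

35.23 ppt

After mixing: salt = 632,000×27.9 + 930,000×35.9 = 51,019,800; volume = 1,562,000 m³
After evaporation: salt unchanged = 51,019,800; volume = 1,562,000 − 114,000 = 1,448,000 m³
S = 51,019,800 / 1,448,000 = 35.2347 ppt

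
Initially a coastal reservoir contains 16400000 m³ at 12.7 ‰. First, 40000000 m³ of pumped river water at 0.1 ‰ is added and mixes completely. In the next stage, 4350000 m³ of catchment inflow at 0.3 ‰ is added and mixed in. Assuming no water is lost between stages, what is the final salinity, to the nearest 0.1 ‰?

3.5 ‰

Salt balance:
Initial salt = 16,400,000×12.7 = 208,280,000
After stage 1: salt = 208,280,000 + 40,000,000×0.1 = 212,280,000; volume = 56,400,000 m³; S = 3.764 ‰
After stage 2: salt = 212,280,000 + 4,350,000×0.3 = 213,585,000; volume = 60,750,000 m³
S = 213,585,000 / 60,750,000 = 3.5158 ‰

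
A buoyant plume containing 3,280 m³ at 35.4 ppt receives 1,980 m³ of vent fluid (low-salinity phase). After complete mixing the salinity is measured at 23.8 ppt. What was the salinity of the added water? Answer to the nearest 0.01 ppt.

4.58 ppt

Salt balance: 3,280×35.4 + 1,980×S = 5,260×23.8
116,112 + 1,980·S = 125,188
S = (125,188 − 116,112) / 1,980 = 4.5838 ppt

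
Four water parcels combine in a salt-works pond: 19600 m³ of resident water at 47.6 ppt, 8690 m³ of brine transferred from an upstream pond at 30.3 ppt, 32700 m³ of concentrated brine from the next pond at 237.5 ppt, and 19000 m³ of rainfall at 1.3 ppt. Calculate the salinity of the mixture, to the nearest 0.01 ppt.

Salt balance:
salt = 19,600×47.6 + 8,690×30.3 + 32,700×237.5 + 19,000×1.3 = 932,960 + 263,307 + 7,766,250 + 24,700 = 8,987,217
volume = 19,600 + 8,690 + 32,700 + 19,000 = 79,990 m³
S = 8,987,217 / 79,990 = 112.3543 ppt

112.35 ppt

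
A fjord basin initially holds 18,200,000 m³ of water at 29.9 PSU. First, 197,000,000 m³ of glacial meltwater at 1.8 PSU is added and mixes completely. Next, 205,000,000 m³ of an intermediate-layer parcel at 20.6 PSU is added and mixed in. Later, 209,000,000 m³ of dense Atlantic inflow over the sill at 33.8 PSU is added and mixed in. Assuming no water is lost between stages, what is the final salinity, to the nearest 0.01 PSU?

Mass of salt is conserved:
Initial salt = 18,200,000×29.9 = 544,180,000
After stage 1: salt = 544,180,000 + 197,000,000×1.8 = 898,780,000; volume = 215,200,000 m³; S = 4.176 PSU
After stage 2: salt = 898,780,000 + 205,000,000×20.6 = 5,121,780,000; volume = 420,200,000 m³; S = 12.189 PSU
After stage 3: salt = 5,121,780,000 + 209,000,000×33.8 = 12,185,980,000; volume = 629,200,000 m³
S = 12,185,980,000 / 629,200,000 = 19.3674 PSU

19.37 PSU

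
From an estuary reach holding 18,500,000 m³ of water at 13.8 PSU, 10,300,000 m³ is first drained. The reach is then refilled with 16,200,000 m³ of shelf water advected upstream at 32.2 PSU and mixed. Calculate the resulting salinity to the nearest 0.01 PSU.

26.02 PSU

Remaining after removal: 8,200,000 m³ at 13.8 PSU (salt = 113,160,000)
After addition: salt = 113,160,000 + 16,200,000×32.2 = 634,800,000; volume = 24,400,000 m³
S = 634,800,000 / 24,400,000 = 26.0164 PSU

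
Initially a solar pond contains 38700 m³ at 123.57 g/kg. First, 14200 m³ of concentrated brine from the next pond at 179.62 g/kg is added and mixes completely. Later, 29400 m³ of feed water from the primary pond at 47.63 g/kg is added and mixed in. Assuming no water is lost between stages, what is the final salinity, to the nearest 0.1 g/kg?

106.1 g/kg

Mass of salt is conserved:
Initial salt = 38,700×123.57 = 4,782,159
After stage 1: salt = 4,782,159 + 14,200×179.62 = 7,332,763; volume = 52,900 m³; S = 138.616 g/kg
After stage 2: salt = 7,332,763 + 29,400×47.63 = 8,733,085; volume = 82,300 m³
S = 8,733,085 / 82,300 = 106.1128 g/kg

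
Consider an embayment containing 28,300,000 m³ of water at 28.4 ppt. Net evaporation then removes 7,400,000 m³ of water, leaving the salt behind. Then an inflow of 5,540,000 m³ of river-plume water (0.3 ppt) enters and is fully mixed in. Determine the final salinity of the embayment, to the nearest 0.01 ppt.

After evaporation: salt = 28,300,000×28.4 = 803,720,000; volume = 28,300,000 − 7,400,000 = 20,900,000 m³
After mixing: salt = 803,720,000 + 5,540,000×0.3 = 805,382,000; volume = 20,900,000 + 5,540,000 = 26,440,000 m³
S = 805,382,000 / 26,440,000 = 30.4607 ppt

30.46 ppt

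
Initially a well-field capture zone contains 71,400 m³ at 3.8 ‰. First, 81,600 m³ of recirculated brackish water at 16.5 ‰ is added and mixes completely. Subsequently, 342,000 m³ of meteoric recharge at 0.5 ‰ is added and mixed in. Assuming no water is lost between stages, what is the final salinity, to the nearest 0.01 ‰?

3.61 ‰

Total salt / total volume:
Initial salt = 71,400×3.8 = 271,320
After stage 1: salt = 271,320 + 81,600×16.5 = 1,617,720; volume = 153,000 m³; S = 10.573 ‰
After stage 2: salt = 1,617,720 + 342,000×0.5 = 1,788,720; volume = 495,000 m³
S = 1,788,720 / 495,000 = 3.6136 ‰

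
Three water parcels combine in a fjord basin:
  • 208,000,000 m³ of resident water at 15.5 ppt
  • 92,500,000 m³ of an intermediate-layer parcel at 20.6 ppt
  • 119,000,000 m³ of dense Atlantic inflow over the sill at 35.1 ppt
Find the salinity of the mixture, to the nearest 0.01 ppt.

Total salt / total volume:
salt = 208,000,000×15.5 + 92,500,000×20.6 + 119,000,000×35.1 = 3,224,000,000 + 1,905,500,000 + 4,176,900,000 = 9,306,400,000
volume = 208,000,000 + 92,500,000 + 119,000,000 = 419,500,000 m³
S = 9,306,400,000 / 419,500,000 = 22.1845 ppt

22.18 ppt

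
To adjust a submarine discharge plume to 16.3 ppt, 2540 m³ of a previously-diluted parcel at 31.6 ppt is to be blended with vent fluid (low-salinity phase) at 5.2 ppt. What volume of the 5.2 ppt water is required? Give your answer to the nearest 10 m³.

Salt balance: 2,540×31.6 + V×5.2 = (2,540+V)×16.3
80,264 + 5.2V = 41,402 + 16.3V
38,862 = 11.1V
V = 3,501.08 m³

3500 m³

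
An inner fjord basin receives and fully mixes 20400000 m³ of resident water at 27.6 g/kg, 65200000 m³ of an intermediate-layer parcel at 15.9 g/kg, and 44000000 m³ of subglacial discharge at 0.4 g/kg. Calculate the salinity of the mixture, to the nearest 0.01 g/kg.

Salt balance:
salt = 20,400,000×27.6 + 65,200,000×15.9 + 44,000,000×0.4 = 563,040,000 + 1,036,680,000 + 17,600,000 = 1,617,320,000
volume = 20,400,000 + 65,200,000 + 44,000,000 = 129,600,000 m³
S = 1,617,320,000 / 129,600,000 = 12.4793 g/kg

12.48 g/kg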